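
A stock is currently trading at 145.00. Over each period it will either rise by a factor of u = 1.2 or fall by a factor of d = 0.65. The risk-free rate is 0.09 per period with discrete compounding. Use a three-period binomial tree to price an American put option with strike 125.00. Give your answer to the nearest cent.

Risk-neutral probability p = (1 + 0.09 − 0.65)/(1.2 − 0.65) = 0.4400/0.5500 = 0.8000
Terminal stock prices: S_uuu = 250.6, S_uud = 135.7, S_udd = 73.52, S_ddd = 39.82
Terminal payoffs (K − S): max(-125.6, 0) = 0, max(-10.72, 0) = 0, max(51.48, 0) = 51.48, max(85.18, 0) = 85.18
Node uu (S = 208.8): continuation = 1/1.09·[0.8000·0.0000 + 0.2000·0.0000] = 0.0000; exercise value = 0.0000 ≤ continuation, so V_uu = 0.0000
Node ud (S = 113.1): continuation = 1/1.09·[0.8000·0.0000 + 0.2000·51.4850] = 9.4468; exercise value = 11.9000 > continuation, so V_ud = 11.9000 (exercise)
Node dd (S = 61.26): continuation = 1/1.09·[0.8000·51.4850 + 0.2000·85.1794] = 53.4164; exercise value = 63.7375 > continuation, so V_dd = 63.7375 (exercise)
Node u (S = 174): continuation = 1/1.09·[0.8000·0.0000 + 0.2000·11.9000] = 2.1835; exercise value = 0.0000 ≤ continuation, so V_u = 2.1835
Node d (S = 94.25): continuation = 1/1.09·[0.8000·11.9000 + 0.2000·63.7375] = 20.4289; exercise value = 30.7500 > continuation, so V_d = 30.7500 (exercise)
Node 0 (S = 145): continuation = 1/1.09·[0.8000·2.1835 + 0.2000·30.7500] = 7.2448; exercise value = 0.0000 ≤ continuation, so V_0 = 7.2448

7.24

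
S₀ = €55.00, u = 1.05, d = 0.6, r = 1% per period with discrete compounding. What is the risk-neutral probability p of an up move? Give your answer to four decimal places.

Risk-neutral probability p = (1 + 0.01 − 0.6)/(1.05 − 0.6) = 0.4100/0.4500 = 0.9111

p = 0.9111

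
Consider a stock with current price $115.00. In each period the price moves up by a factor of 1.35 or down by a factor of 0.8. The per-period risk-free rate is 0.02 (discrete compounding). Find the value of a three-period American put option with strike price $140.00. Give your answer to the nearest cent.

Risk-neutral probability p = (1 + 0.02 − 0.8)/(1.35 − 0.8) = 0.2200/0.5500 = 0.4000
Terminal stock prices: S_uuu = 282.9, S_uud = 167.7, S_udd = 99.36, S_ddd = 58.88
Terminal payoffs (K − S): max(-142.9, 0) = 0, max(-27.67, 0) = 0, max(40.64, 0) = 40.64, max(81.12, 0) = 81.12
Node uu (S = 209.6): continuation = 1/1.02·[0.4000·0.0000 + 0.6000·0.0000] = 0.0000; exercise value = 0.0000 ≤ continuation, so V_uu = 0.0000
Node ud (S = 124.2): continuation = 1/1.02·[0.4000·0.0000 + 0.6000·40.6400] = 23.9059; exercise value = 15.8000 ≤ continuation, so V_ud = 23.9059
Node dd (S = 73.6): continuation = 1/1.02·[0.4000·40.6400 + 0.6000·81.1200] = 63.6549; exercise value = 66.4000 > continuation, so V_dd = 66.4000 (exercise)
Node u (S = 155.2): continuation = 1/1.02·[0.4000·0.0000 + 0.6000·23.9059] = 14.0623; exercise value = 0.0000 ≤ continuation, so V_u = 14.0623
Node d (S = 92): continuation = 1/1.02·[0.4000·23.9059 + 0.6000·66.4000] = 48.4337; exercise value = 48.0000 ≤ continuation, so V_d = 48.4337
Node 0 (S = 115): continuation = 1/1.02·[0.4000·14.0623 + 0.6000·48.4337] = 34.0050; exercise value = 25.0000 ≤ continuation, so V_0 = 34.0050

$34.01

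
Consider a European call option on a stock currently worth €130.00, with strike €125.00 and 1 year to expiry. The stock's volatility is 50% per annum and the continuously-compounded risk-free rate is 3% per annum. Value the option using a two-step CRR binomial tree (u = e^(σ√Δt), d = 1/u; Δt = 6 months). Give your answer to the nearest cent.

CRR parameters: u = e^(σ√Δt) = e^(0.5·√0.5) = 1.4241, d = 1/u = 0.7022
Per-period rate: rΔt = 0.03·0.5 = 0.015, so R = e^0.015 = 1.0151
Risk-neutral probability p = (e^0.015 − 0.7022)/(1.4241 − 0.7022) = 0.3129/0.7219 = 0.4335
Terminal stock prices: S_uu = 263.7, S_ud = 130, S_dd = 64.1
Terminal payoffs (S − K): max(138.7, 0) = 138.7, max(5, 0) = 5, max(-60.9, 0) = 0
Node u (S = 185.1): V_u = e^(−0.015)·[0.4335·138.6549 + 0.5665·5.0000] = 61.9965
Node d (S = 91.28): V_d = e^(−0.015)·[0.4335·5.0000 + 0.5665·0.0000] = 2.1350
Node 0 (S = 130): V_0 = e^(−0.015)·[0.4335·61.9965 + 0.5665·2.1350] = 27.6642

€27.66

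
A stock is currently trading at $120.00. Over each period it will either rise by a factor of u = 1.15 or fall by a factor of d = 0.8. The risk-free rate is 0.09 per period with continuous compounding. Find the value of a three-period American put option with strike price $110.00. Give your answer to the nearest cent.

Risk-neutral probability p = (e^0.09 − 0.8)/(1.15 − 0.8) = 0.2942/0.3500 = 0.8405
Terminal stock prices: S_uuu = 182.5, S_uud = 127, S_udd = 88.32, S_ddd = 61.44
Terminal payoffs (K − S): max(-72.5, 0) = 0, max(-16.96, 0) = 0, max(21.68, 0) = 21.68, max(48.56, 0) = 48.56
Node uu (S = 158.7): continuation = e^(−0.09)·[0.8405·0.0000 + 0.1595·0.0000] = 0.0000; exercise value = 0.0000 ≤ continuation, so V_uu = 0.0000
Node ud (S = 110.4): continuation = e^(−0.09)·[0.8405·0.0000 + 0.1595·21.6800] = 3.1604; exercise value = 0.0000 ≤ continuation, so V_ud = 3.1604
Node dd (S = 76.8): continuation = e^(−0.09)·[0.8405·21.6800 + 0.1595·48.5600] = 23.7324; exercise value = 33.2000 > continuation, so V_dd = 33.2000 (exercise)
Node u (S = 138): continuation = e^(−0.09)·[0.8405·0.0000 + 0.1595·3.1604] = 0.4607; exercise value = 0.0000 ≤ continuation, so V_u = 0.4607
Node d (S = 96): continuation = e^(−0.09)·[0.8405·3.1604 + 0.1595·33.2000] = 7.2674; exercise value = 14.0000 > continuation, so V_d = 14.0000 (exercise)
Node 0 (S = 120): continuation = e^(−0.09)·[0.8405·0.4607 + 0.1595·14.0000] = 2.3947; exercise value = 0.0000 ≤ continuation, so V_0 = 2.3947

$2.39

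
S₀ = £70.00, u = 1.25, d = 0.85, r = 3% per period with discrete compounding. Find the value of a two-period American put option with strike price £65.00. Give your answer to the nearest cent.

£4.11

Risk-neutral probability p = (1 + 0.03 − 0.85)/(1.25 − 0.85) = 0.1800/0.4000 = 0.4500
Terminal stock prices: S_uu = 109.4, S_ud = 74.38, S_dd = 50.57
Terminal payoffs (K − S): max(-44.38, 0) = 0, max(-9.375, 0) = 0, max(14.43, 0) = 14.43
Node u (S = 87.5): continuation = 1/1.03·[0.4500·0.0000 + 0.5500·0.0000] = 0.0000; exercise value = 0.0000 ≤ continuation, so V_u = 0.0000
Node d (S = 59.5): continuation = 1/1.03·[0.4500·0.0000 + 0.5500·14.4250] = 7.7027; exercise value = 5.5000 ≤ continuation, so V_d = 7.7027
Node 0 (S = 70): continuation = 1/1.03·[0.4500·0.0000 + 0.5500·7.7027] = 4.1131; exercise value = 0.0000 ≤ continuation, so V_0 = 4.1131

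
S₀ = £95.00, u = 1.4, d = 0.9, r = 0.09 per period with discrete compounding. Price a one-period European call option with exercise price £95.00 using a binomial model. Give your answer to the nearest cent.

Risk-neutral probability p = (1 + 0.09 − 0.9)/(1.4 − 0.9) = 0.1900/0.5000 = 0.3800
Terminal stock prices: S_u = 133, S_d = 85.5
Terminal payoffs (S − K): max(38, 0) = 38, max(-9.5, 0) = 0
Node 0 (S = 95): V_0 = 1/1.09·[0.3800·38.0000 + 0.6200·0.0000] = 13.2477

£13.25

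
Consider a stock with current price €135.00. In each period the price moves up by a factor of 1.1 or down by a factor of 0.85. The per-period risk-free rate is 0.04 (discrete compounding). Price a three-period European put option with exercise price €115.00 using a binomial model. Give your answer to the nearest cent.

€1.29

Risk-neutral probability p = (1 + 0.04 − 0.85)/(1.1 − 0.85) = 0.1900/0.2500 = 0.7600
Terminal stock prices: S_uuu = 179.7, S_uud = 138.8, S_udd = 107.3, S_ddd = 82.91
Terminal payoffs (K − S): max(-64.69, 0) = 0, max(-23.85, 0) = 0, max(7.709, 0) = 7.709, max(32.09, 0) = 32.09
Node uu (S = 163.4): V_uu = 1/1.04·[0.7600·0.0000 + 0.2400·0.0000] = 0.0000
Node ud (S = 126.2): V_ud = 1/1.04·[0.7600·0.0000 + 0.2400·7.7088] = 1.7789
Node dd (S = 97.54): V_dd = 1/1.04·[0.7600·7.7088 + 0.2400·32.0931] = 13.0394
Node u (S = 148.5): V_u = 1/1.04·[0.7600·0.0000 + 0.2400·1.7789] = 0.4105
Node d (S = 114.8): V_d = 1/1.04·[0.7600·1.7789 + 0.2400·13.0394] = 4.3091
Node 0 (S = 135): V_0 = 1/1.04·[0.7600·0.4105 + 0.2400·4.3091] = 1.2944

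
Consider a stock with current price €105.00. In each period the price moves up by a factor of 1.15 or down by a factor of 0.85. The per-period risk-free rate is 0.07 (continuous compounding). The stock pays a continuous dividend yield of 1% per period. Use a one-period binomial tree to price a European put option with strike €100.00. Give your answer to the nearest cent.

Per-period risk-free factor R = e^0.07 = 1.0725; dividend-adjusted growth = e^(0.07−0.01) = 1.0618.
Risk-neutral probability p = (1.0618 − 0.85)/(1.15 − 0.85) = 0.2118/0.3000 = 0.7061
Terminal stock prices: S_u = 120.7, S_d = 89.25
Terminal payoffs (K − S): max(-20.75, 0) = 0, max(10.75, 0) = 10.75
Node 0 (S = 105): V_0 = e^(−0.07)·[0.7061·0.0000 + 0.2939·10.7500] = 2.9456

€2.95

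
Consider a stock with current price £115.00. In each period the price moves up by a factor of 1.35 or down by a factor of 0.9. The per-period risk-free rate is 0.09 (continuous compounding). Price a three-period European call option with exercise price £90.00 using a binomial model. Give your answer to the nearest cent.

£47.16

Risk-neutral probability p = (e^0.09 − 0.9)/(1.35 − 0.9) = 0.1942/0.4500 = 0.4315
Terminal stock prices: S_uuu = 282.9, S_uud = 188.6, S_udd = 125.8, S_ddd = 83.84
Terminal payoffs (S − K): max(192.9, 0) = 192.9, max(98.63, 0) = 98.63, max(35.75, 0) = 35.75, max(-6.165, 0) = 0
Node uu (S = 209.6): V_uu = e^(−0.09)·[0.4315·192.9431 + 0.5685·98.6288] = 127.3337
Node ud (S = 139.7): V_ud = e^(−0.09)·[0.4315·98.6288 + 0.5685·35.7525] = 57.4712
Node dd (S = 93.15): V_dd = e^(−0.09)·[0.4315·35.7525 + 0.5685·0.0000] = 14.0994
Node u (S = 155.2): V_u = e^(−0.09)·[0.4315·127.3337 + 0.5685·57.4712] = 80.0757
Node d (S = 103.5): V_d = e^(−0.09)·[0.4315·57.4712 + 0.5685·14.0994] = 29.9899
Node 0 (S = 115): V_0 = e^(−0.09)·[0.4315·80.0757 + 0.5685·29.9899] = 47.1606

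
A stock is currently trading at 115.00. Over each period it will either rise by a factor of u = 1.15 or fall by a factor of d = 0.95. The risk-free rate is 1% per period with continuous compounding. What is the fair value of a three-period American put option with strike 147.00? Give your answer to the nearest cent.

32.00

Risk-neutral probability p = (e^0.01 − 0.95)/(1.15 − 0.95) = 0.0601/0.2000 = 0.3003
Terminal stock prices: S_uuu = 174.9, S_uud = 144.5, S_udd = 119.4, S_ddd = 98.6
Terminal payoffs (K − S): max(-27.9, 0) = 0, max(2.517, 0) = 2.517, max(27.64, 0) = 27.64, max(48.4, 0) = 48.4
Node uu (S = 152.1): continuation = e^(−0.01)·[0.3003·0.0000 + 0.6997·2.5169] = 1.7437; exercise value = 0.0000 ≤ continuation, so V_uu = 1.7437
Node ud (S = 125.6): continuation = e^(−0.01)·[0.3003·2.5169 + 0.6997·27.6444] = 19.8998; exercise value = 21.3625 > continuation, so V_ud = 21.3625 (exercise)
Node dd (S = 103.8): continuation = e^(−0.01)·[0.3003·27.6444 + 0.6997·48.4019] = 41.7498; exercise value = 43.2125 > continuation, so V_dd = 43.2125 (exercise)
Node u (S = 132.2): continuation = e^(−0.01)·[0.3003·1.7437 + 0.6997·21.3625] = 15.3180; exercise value = 14.7500 ≤ continuation, so V_u = 15.3180
Node d (S = 109.2): continuation = e^(−0.01)·[0.3003·21.3625 + 0.6997·43.2125] = 36.2873; exercise value = 37.7500 > continuation, so V_d = 37.7500 (exercise)
Node 0 (S = 115): continuation = e^(−0.01)·[0.3003·15.3180 + 0.6997·37.7500] = 30.7062; exercise value = 32.0000 > continuation, so V_0 = 32.0000 (exercise)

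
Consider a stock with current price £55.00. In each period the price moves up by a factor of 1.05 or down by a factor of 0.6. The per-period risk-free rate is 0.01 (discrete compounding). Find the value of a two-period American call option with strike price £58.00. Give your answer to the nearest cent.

Risk-neutral probability p = (1 + 0.01 − 0.6)/(1.05 − 0.6) = 0.4100/0.4500 = 0.9111
Terminal stock prices: S_uu = 60.64, S_ud = 34.65, S_dd = 19.8
Terminal payoffs (S − K): max(2.638, 0) = 2.638, max(-23.35, 0) = 0, max(-38.2, 0) = 0
Node u (S = 57.75): continuation = 1/1.01·[0.9111·2.6375 + 0.0889·0.0000] = 2.3793; exercise value = 0.0000 ≤ continuation, so V_u = 2.3793
Node d (S = 33): continuation = 1/1.01·[0.9111·0.0000 + 0.0889·0.0000] = 0.0000; exercise value = 0.0000 ≤ continuation, so V_d = 0.0000
Node 0 (S = 55): continuation = 1/1.01·[0.9111·2.3793 + 0.0889·0.0000] = 2.1463; exercise value = 0.0000 ≤ continuation, so V_0 = 2.1463

£2.15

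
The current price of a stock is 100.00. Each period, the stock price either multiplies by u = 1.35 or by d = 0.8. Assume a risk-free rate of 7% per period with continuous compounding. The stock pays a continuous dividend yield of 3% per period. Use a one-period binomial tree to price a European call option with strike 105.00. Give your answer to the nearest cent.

12.25

Per-period risk-free factor R = e^0.07 = 1.0725; dividend-adjusted growth = e^(0.07−0.03) = 1.0408.
Risk-neutral probability p = (1.0408 − 0.8)/(1.35 − 0.8) = 0.2408/0.5500 = 0.4378
Terminal stock prices: S_u = 135, S_d = 80
Terminal payoffs (S − K): max(30, 0) = 30, max(-25, 0) = 0
Node 0 (S = 100): V_0 = e^(−0.07)·[0.4378·30.0000 + 0.5622·0.0000] = 12.2471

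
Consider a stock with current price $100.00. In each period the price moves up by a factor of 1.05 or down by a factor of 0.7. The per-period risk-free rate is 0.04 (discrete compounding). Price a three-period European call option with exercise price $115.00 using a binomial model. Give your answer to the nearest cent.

Risk-neutral probability p = (1 + 0.04 − 0.7)/(1.05 − 0.7) = 0.3400/0.3500 = 0.9714
Terminal stock prices: S_uuu = 115.8, S_uud = 77.17, S_udd = 51.45, S_ddd = 34.3
Terminal payoffs (S − K): max(0.7625, 0) = 0.7625, max(-37.83, 0) = 0, max(-63.55, 0) = 0, max(-80.7, 0) = 0
Node uu (S = 110.2): V_uu = 1/1.04·[0.9714·0.7625 + 0.0286·0.0000] = 0.7122
Node ud (S = 73.5): V_ud = 1/1.04·[0.9714·0.0000 + 0.0286·0.0000] = 0.0000
Node dd (S = 49): V_dd = 1/1.04·[0.9714·0.0000 + 0.0286·0.0000] = 0.0000
Node u (S = 105): V_u = 1/1.04·[0.9714·0.7122 + 0.0286·0.0000] = 0.6653
Node d (S = 70): V_d = 1/1.04·[0.9714·0.0000 + 0.0286·0.0000] = 0.0000
Node 0 (S = 100): V_0 = 1/1.04·[0.9714·0.6653 + 0.0286·0.0000] = 0.6214

$0.62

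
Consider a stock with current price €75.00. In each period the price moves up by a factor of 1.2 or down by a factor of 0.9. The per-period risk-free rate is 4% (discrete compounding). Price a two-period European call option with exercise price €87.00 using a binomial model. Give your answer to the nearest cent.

Risk-neutral probability p = (1 + 0.04 − 0.9)/(1.2 − 0.9) = 0.1400/0.3000 = 0.4667
Terminal stock prices: S_uu = 108, S_ud = 81, S_dd = 60.75
Terminal payoffs (S − K): max(21, 0) = 21, max(-6, 0) = 0, max(-26.25, 0) = 0
Node u (S = 90): V_u = 1/1.04·[0.4667·21.0000 + 0.5333·0.0000] = 9.4231
Node d (S = 67.5): V_d = 1/1.04·[0.4667·0.0000 + 0.5333·0.0000] = 0.0000
Node 0 (S = 75): V_0 = 1/1.04·[0.4667·9.4231 + 0.5333·0.0000] = 4.2283

€4.23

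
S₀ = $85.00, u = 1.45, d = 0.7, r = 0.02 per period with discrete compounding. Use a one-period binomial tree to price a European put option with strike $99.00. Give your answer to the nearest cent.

Risk-neutral probability p = (1 + 0.02 − 0.7)/(1.45 − 0.7) = 0.3200/0.7500 = 0.4267
Terminal stock prices: S_u = 123.2, S_d = 59.5
Terminal payoffs (K − S): max(-24.25, 0) = 0, max(39.5, 0) = 39.5
Node 0 (S = 85): V_0 = 1/1.02·[0.4267·0.0000 + 0.5733·39.5000] = 22.2026

$22.20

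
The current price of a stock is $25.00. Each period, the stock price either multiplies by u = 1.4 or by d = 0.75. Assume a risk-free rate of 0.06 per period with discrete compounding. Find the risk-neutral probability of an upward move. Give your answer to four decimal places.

Risk-neutral probability p = (1 + 0.06 − 0.75)/(1.4 − 0.75) = 0.3100/0.6500 = 0.4769

p = 0.4769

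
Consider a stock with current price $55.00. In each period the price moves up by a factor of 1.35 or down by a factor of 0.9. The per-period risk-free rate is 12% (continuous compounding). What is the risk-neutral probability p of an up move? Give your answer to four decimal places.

Risk-neutral probability p = (e^0.12 − 0.9)/(1.35 − 0.9) = 0.2275/0.4500 = 0.5055

p = 0.5055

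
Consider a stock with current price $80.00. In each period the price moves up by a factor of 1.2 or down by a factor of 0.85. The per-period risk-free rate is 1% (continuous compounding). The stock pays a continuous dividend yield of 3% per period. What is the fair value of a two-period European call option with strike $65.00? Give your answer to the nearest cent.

Per-period risk-free factor R = e^0.01 = 1.0101; dividend-adjusted growth = e^(0.01−0.03) = 0.9802.
Risk-neutral probability p = (0.9802 − 0.85)/(1.2 − 0.85) = 0.1302/0.3500 = 0.3720
Terminal stock prices: S_uu = 115.2, S_ud = 81.6, S_dd = 57.8
Terminal payoffs (S − K): max(50.2, 0) = 50.2, max(16.6, 0) = 16.6, max(-7.2, 0) = 0
Node u (S = 96): V_u = e^(−0.01)·[0.3720·50.2000 + 0.6280·16.6000] = 28.8095
Node d (S = 68): V_d = e^(−0.01)·[0.3720·16.6000 + 0.6280·0.0000] = 6.1137
Node 0 (S = 80): V_0 = e^(−0.01)·[0.3720·28.8095 + 0.6280·6.1137] = 14.4116

$14.41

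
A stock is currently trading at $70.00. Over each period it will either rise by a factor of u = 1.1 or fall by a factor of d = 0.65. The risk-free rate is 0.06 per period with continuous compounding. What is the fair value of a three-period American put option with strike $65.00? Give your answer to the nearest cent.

Risk-neutral probability p = (e^0.06 − 0.65)/(1.1 − 0.65) = 0.4118/0.4500 = 0.9152
Terminal stock prices: S_uuu = 93.17, S_uud = 55.06, S_udd = 32.53, S_ddd = 19.22
Terminal payoffs (K − S): max(-28.17, 0) = 0, max(9.945, 0) = 9.945, max(32.47, 0) = 32.47, max(45.78, 0) = 45.78
Node uu (S = 84.7): continuation = e^(−0.06)·[0.9152·0.0000 + 0.0848·9.9450] = 0.7943; exercise value = 0.0000 ≤ continuation, so V_uu = 0.7943
Node ud (S = 50.05): continuation = e^(−0.06)·[0.9152·9.9450 + 0.0848·32.4675] = 11.1647; exercise value = 14.9500 > continuation, so V_ud = 14.9500 (exercise)
Node dd (S = 29.58): continuation = e^(−0.06)·[0.9152·32.4675 + 0.0848·45.7763] = 31.6397; exercise value = 35.4250 > continuation, so V_dd = 35.4250 (exercise)
Node u (S = 77): continuation = e^(−0.06)·[0.9152·0.7943 + 0.0848·14.9500] = 1.8786; exercise value = 0.0000 ≤ continuation, so V_u = 1.8786
Node d (S = 45.5): continuation = e^(−0.06)·[0.9152·14.9500 + 0.0848·35.4250] = 15.7147; exercise value = 19.5000 > continuation, so V_d = 19.5000 (exercise)
Node 0 (S = 70): continuation = e^(−0.06)·[0.9152·1.8786 + 0.0848·19.5000] = 3.1766; exercise value = 0.0000 ≤ continuation, so V_0 = 3.1766

$3.18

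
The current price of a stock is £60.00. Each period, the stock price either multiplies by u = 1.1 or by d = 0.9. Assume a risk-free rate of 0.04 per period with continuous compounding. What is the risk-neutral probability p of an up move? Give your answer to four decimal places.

Risk-neutral probability p = (e^0.04 − 0.9)/(1.1 − 0.9) = 0.1408/0.2000 = 0.7041

p = 0.7041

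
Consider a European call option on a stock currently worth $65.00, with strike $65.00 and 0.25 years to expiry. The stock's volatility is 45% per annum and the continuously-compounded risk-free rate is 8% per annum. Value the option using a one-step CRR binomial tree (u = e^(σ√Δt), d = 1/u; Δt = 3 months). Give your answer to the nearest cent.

CRR parameters: u = e^(σ√Δt) = e^(0.45·√0.25) = 1.2523, d = 1/u = 0.7985
Per-period rate: rΔt = 0.08·0.25 = 0.02, so R = e^0.02 = 1.0202
Risk-neutral probability p = (e^0.02 − 0.7985)/(1.2523 − 0.7985) = 0.2217/0.4538 = 0.4885
Terminal stock prices: S_u = 81.4, S_d = 51.9
Terminal payoffs (S − K): max(16.4, 0) = 16.4, max(-13.1, 0) = 0
Node 0 (S = 65): V_0 = e^(−0.02)·[0.4885·16.4010 + 0.5115·0.0000] = 7.8533

$7.85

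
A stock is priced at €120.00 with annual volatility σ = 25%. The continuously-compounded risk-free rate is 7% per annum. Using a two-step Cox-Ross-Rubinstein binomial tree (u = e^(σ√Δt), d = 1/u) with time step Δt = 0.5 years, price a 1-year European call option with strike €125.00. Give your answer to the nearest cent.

€13.24

CRR parameters: u = e^(σ√Δt) = e^(0.25·√0.5) = 1.1934, d = 1/u = 0.8380
Per-period rate: rΔt = 0.07·0.5 = 0.035, so R = e^0.035 = 1.0356
Risk-neutral probability p = (e^0.035 − 0.8380)/(1.1934 − 0.8380) = 0.1977/0.3554 = 0.5561
Terminal stock prices: S_uu = 170.9, S_ud = 120, S_dd = 84.26
Terminal payoffs (S − K): max(45.89, 0) = 45.89, max(-5, 0) = 0, max(-40.74, 0) = 0
Node u (S = 143.2): V_u = e^(−0.035)·[0.5561·45.8943 + 0.4439·0.0000] = 24.6460
Node d (S = 100.6): V_d = e^(−0.035)·[0.5561·0.0000 + 0.4439·0.0000] = 0.0000
Node 0 (S = 120): V_0 = e^(−0.035)·[0.5561·24.6460 + 0.4439·0.0000] = 13.2353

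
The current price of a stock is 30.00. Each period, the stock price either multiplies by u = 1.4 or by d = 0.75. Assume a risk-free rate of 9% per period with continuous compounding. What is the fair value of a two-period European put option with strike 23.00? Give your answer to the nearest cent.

Risk-neutral probability p = (e^0.09 − 0.75)/(1.4 − 0.75) = 0.3442/0.6500 = 0.5295
Terminal stock prices: S_uu = 58.8, S_ud = 31.5, S_dd = 16.88
Terminal payoffs (K − S): max(-35.8, 0) = 0, max(-8.5, 0) = 0, max(6.125, 0) = 6.125
Node u (S = 42): V_u = e^(−0.09)·[0.5295·0.0000 + 0.4705·0.0000] = 0.0000
Node d (S = 22.5): V_d = e^(−0.09)·[0.5295·0.0000 + 0.4705·6.1250] = 2.6338
Node 0 (S = 30): V_0 = e^(−0.09)·[0.5295·0.0000 + 0.4705·2.6338] = 1.1325

1.13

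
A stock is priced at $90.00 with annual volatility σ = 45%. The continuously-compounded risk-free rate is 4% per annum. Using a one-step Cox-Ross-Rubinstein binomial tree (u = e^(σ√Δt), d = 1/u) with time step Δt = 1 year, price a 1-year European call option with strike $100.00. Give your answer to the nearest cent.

CRR parameters: u = e^(σ√Δt) = e^(0.45·√1) = 1.5683, d = 1/u = 0.6376
Per-period rate: rΔt = 0.04·1 = 0.04, so R = e^0.04 = 1.0408
Risk-neutral probability p = (e^0.04 − 0.6376)/(1.5683 − 0.6376) = 0.4032/0.9307 = 0.4332
Terminal stock prices: S_u = 141.1, S_d = 57.39
Terminal payoffs (S − K): max(41.15, 0) = 41.15, max(-42.61, 0) = 0
Node 0 (S = 90): V_0 = e^(−0.04)·[0.4332·41.1481 + 0.5668·0.0000] = 17.1269

$17.13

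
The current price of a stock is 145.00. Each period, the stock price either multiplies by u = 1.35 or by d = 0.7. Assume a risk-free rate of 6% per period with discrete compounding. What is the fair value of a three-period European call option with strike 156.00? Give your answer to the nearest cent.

Risk-neutral probability p = (1 + 0.06 − 0.7)/(1.35 − 0.7) = 0.3600/0.6500 = 0.5538
Terminal stock prices: S_uuu = 356.8, S_uud = 185, S_udd = 95.92, S_ddd = 49.73
Terminal payoffs (S − K): max(200.8, 0) = 200.8, max(28.98, 0) = 28.98, max(-60.08, 0) = 0, max(-106.3, 0) = 0
Node uu (S = 264.3): V_uu = 1/1.06·[0.5538·200.7544 + 0.4462·28.9838] = 117.0927
Node ud (S = 137): V_ud = 1/1.06·[0.5538·28.9838 + 0.4462·0.0000] = 15.1439
Node dd (S = 71.05): V_dd = 1/1.06·[0.5538·0.0000 + 0.4462·0.0000] = 0.0000
Node u (S = 195.8): V_u = 1/1.06·[0.5538·117.0927 + 0.4462·15.1439] = 67.5546
Node d (S = 101.5): V_d = 1/1.06·[0.5538·15.1439 + 0.4462·0.0000] = 7.9126
Node 0 (S = 145): V_0 = 1/1.06·[0.5538·67.5546 + 0.4462·7.9126] = 38.6274

38.63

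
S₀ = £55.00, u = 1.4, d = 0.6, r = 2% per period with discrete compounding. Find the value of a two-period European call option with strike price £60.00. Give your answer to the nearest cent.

£12.66

Risk-neutral probability p = (1 + 0.02 − 0.6)/(1.4 − 0.6) = 0.4200/0.8000 = 0.5250
Terminal stock prices: S_uu = 107.8, S_ud = 46.2, S_dd = 19.8
Terminal payoffs (S − K): max(47.8, 0) = 47.8, max(-13.8, 0) = 0, max(-40.2, 0) = 0
Node u (S = 77): V_u = 1/1.02·[0.5250·47.8000 + 0.4750·0.0000] = 24.6029
Node d (S = 33): V_d = 1/1.02·[0.5250·0.0000 + 0.4750·0.0000] = 0.0000
Node 0 (S = 55): V_0 = 1/1.02·[0.5250·24.6029 + 0.4750·0.0000] = 12.6633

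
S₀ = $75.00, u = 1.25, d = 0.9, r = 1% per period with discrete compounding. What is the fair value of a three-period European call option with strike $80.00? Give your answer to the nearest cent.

Risk-neutral probability p = (1 + 0.01 − 0.9)/(1.25 − 0.9) = 0.1100/0.3500 = 0.3143
Terminal stock prices: S_uuu = 146.5, S_uud = 105.5, S_udd = 75.94, S_ddd = 54.68
Terminal payoffs (S − K): max(66.48, 0) = 66.48, max(25.47, 0) = 25.47, max(-4.062, 0) = 0, max(-25.32, 0) = 0
Node uu (S = 117.2): V_uu = 1/1.01·[0.3143·66.4844 + 0.6857·25.4688] = 37.9796
Node ud (S = 84.38): V_ud = 1/1.01·[0.3143·25.4688 + 0.6857·0.0000] = 7.9252
Node dd (S = 60.75): V_dd = 1/1.01·[0.3143·0.0000 + 0.6857·0.0000] = 0.0000
Node u (S = 93.75): V_u = 1/1.01·[0.3143·37.9796 + 0.6857·7.9252] = 17.1989
Node d (S = 67.5): V_d = 1/1.01·[0.3143·7.9252 + 0.6857·0.0000] = 2.4661
Node 0 (S = 75): V_0 = 1/1.01·[0.3143·17.1989 + 0.6857·2.4661] = 7.0262

$7.03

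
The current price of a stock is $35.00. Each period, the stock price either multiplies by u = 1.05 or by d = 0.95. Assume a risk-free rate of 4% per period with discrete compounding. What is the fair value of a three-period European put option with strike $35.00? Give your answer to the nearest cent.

Risk-neutral probability p = (1 + 0.04 − 0.95)/(1.05 − 0.95) = 0.0900/0.1000 = 0.9000
Terminal stock prices: S_uuu = 40.52, S_uud = 36.66, S_udd = 33.17, S_ddd = 30.01
Terminal payoffs (K − S): max(-5.517, 0) = 0, max(-1.658, 0) = 0, max(1.833, 0) = 1.833, max(4.992, 0) = 4.992
Node uu (S = 38.59): V_uu = 1/1.04·[0.9000·0.0000 + 0.1000·0.0000] = 0.0000
Node ud (S = 34.91): V_ud = 1/1.04·[0.9000·0.0000 + 0.1000·1.8331] = 0.1763
Node dd (S = 31.59): V_dd = 1/1.04·[0.9000·1.8331 + 0.1000·4.9919] = 2.0663
Node u (S = 36.75): V_u = 1/1.04·[0.9000·0.0000 + 0.1000·0.1763] = 0.0169
Node d (S = 33.25): V_d = 1/1.04·[0.9000·0.1763 + 0.1000·2.0663] = 0.3512
Node 0 (S = 35): V_0 = 1/1.04·[0.9000·0.0169 + 0.1000·0.3512] = 0.0484

$0.05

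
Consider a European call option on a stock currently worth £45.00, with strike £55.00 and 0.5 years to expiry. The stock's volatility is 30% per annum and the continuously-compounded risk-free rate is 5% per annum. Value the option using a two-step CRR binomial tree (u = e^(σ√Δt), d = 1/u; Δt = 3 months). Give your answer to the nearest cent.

£1.42

CRR parameters: u = e^(σ√Δt) = e^(0.3·√0.25) = 1.1618, d = 1/u = 0.8607
Per-period rate: rΔt = 0.05·0.25 = 0.0125, so R = e^0.0125 = 1.0126
Risk-neutral probability p = (e^0.0125 − 0.8607)/(1.1618 − 0.8607) = 0.1519/0.3011 = 0.5043
Terminal stock prices: S_uu = 60.74, S_ud = 45, S_dd = 33.34
Terminal payoffs (S − K): max(5.744, 0) = 5.744, max(-10, 0) = 0, max(-21.66, 0) = 0
Node u (S = 52.28): V_u = e^(−0.0125)·[0.5043·5.7436 + 0.4957·0.0000] = 2.8608
Node d (S = 38.73): V_d = e^(−0.0125)·[0.5043·0.0000 + 0.4957·0.0000] = 0.0000
Node 0 (S = 45): V_0 = e^(−0.0125)·[0.5043·2.8608 + 0.4957·0.0000] = 1.4249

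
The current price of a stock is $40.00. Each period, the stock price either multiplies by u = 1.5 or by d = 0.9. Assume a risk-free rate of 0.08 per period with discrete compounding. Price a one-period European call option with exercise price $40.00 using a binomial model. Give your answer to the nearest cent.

Risk-neutral probability p = (1 + 0.08 − 0.9)/(1.5 − 0.9) = 0.1800/0.6000 = 0.3000
Terminal stock prices: S_u = 60, S_d = 36
Terminal payoffs (S − K): max(20, 0) = 20, max(-4, 0) = 0
Node 0 (S = 40): V_0 = 1/1.08·[0.3000·20.0000 + 0.7000·0.0000] = 5.5556

$5.56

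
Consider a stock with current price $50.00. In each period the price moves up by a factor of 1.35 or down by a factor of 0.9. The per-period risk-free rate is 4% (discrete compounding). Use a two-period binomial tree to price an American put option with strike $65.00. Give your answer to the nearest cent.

$15.00

Risk-neutral probability p = (1 + 0.04 − 0.9)/(1.35 − 0.9) = 0.1400/0.4500 = 0.3111
Terminal stock prices: S_uu = 91.13, S_ud = 60.75, S_dd = 40.5
Terminal payoffs (K − S): max(-26.13, 0) = 0, max(4.25, 0) = 4.25, max(24.5, 0) = 24.5
Node u (S = 67.5): continuation = 1/1.04·[0.3111·0.0000 + 0.6889·4.2500] = 2.8152; exercise value = 0.0000 ≤ continuation, so V_u = 2.8152
Node d (S = 45): continuation = 1/1.04·[0.3111·4.2500 + 0.6889·24.5000] = 17.5000; exercise value = 20.0000 > continuation, so V_d = 20.0000 (exercise)
Node 0 (S = 50): continuation = 1/1.04·[0.3111·2.8152 + 0.6889·20.0000] = 14.0900; exercise value = 15.0000 > continuation, so V_0 = 15.0000 (exercise)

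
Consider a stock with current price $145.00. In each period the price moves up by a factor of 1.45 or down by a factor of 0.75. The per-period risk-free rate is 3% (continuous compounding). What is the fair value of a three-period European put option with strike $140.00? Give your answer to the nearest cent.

$24.09

Risk-neutral probability p = (e^0.03 − 0.75)/(1.45 − 0.75) = 0.2805/0.7000 = 0.4006
Terminal stock prices: S_uuu = 442.1, S_uud = 228.6, S_udd = 118.3, S_ddd = 61.17
Terminal payoffs (K − S): max(-302.1, 0) = 0, max(-88.65, 0) = 0, max(21.73, 0) = 21.73, max(78.83, 0) = 78.83
Node uu (S = 304.9): V_uu = e^(−0.03)·[0.4006·0.0000 + 0.5994·0.0000] = 0.0000
Node ud (S = 157.7): V_ud = e^(−0.03)·[0.4006·0.0000 + 0.5994·21.7344] = 12.6415
Node dd (S = 81.56): V_dd = e^(−0.03)·[0.4006·21.7344 + 0.5994·78.8281] = 54.2999
Node u (S = 210.2): V_u = e^(−0.03)·[0.4006·0.0000 + 0.5994·12.6415] = 7.3528
Node d (S = 108.8): V_d = e^(−0.03)·[0.4006·12.6415 + 0.5994·54.2999] = 36.4980
Node 0 (S = 145): V_0 = e^(−0.03)·[0.4006·7.3528 + 0.5994·36.4980] = 24.0874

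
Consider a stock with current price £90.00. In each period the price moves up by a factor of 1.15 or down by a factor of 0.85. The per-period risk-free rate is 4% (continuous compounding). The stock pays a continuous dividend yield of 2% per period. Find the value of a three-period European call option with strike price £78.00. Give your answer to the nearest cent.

£18.12

Per-period risk-free factor R = e^0.04 = 1.0408; dividend-adjusted growth = e^(0.04−0.02) = 1.0202.
Risk-neutral probability p = (1.0202 − 0.85)/(1.15 − 0.85) = 0.1702/0.3000 = 0.5673
Terminal stock prices: S_uuu = 136.9, S_uud = 101.2, S_udd = 74.78, S_ddd = 55.27
Terminal payoffs (S − K): max(58.88, 0) = 58.88, max(23.17, 0) = 23.17, max(-3.221, 0) = 0, max(-22.73, 0) = 0
Node uu (S = 119): V_uu = e^(−0.04)·[0.5673·58.8787 + 0.4327·23.1712] = 41.7266
Node ud (S = 87.97): V_ud = e^(−0.04)·[0.5673·23.1712 + 0.4327·0.0000] = 12.6305
Node dd (S = 65.02): V_dd = e^(−0.04)·[0.5673·0.0000 + 0.4327·0.0000] = 0.0000
Node u (S = 103.5): V_u = e^(−0.04)·[0.5673·41.7266 + 0.4327·12.6305] = 27.9953
Node d (S = 76.5): V_d = e^(−0.04)·[0.5673·12.6305 + 0.4327·0.0000] = 6.8848
Node 0 (S = 90): V_0 = e^(−0.04)·[0.5673·27.9953 + 0.4327·6.8848] = 18.1220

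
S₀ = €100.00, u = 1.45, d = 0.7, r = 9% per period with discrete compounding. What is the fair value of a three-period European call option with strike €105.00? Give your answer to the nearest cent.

Risk-neutral probability p = (1 + 0.09 − 0.7)/(1.45 − 0.7) = 0.3900/0.7500 = 0.5200
Terminal stock prices: S_uuu = 304.9, S_uud = 147.2, S_udd = 71.05, S_ddd = 34.3
Terminal payoffs (S − K): max(199.9, 0) = 199.9, max(42.17, 0) = 42.17, max(-33.95, 0) = 0, max(-70.7, 0) = 0
Node uu (S = 210.2): V_uu = 1/1.09·[0.5200·199.8625 + 0.4800·42.1750] = 113.9197
Node ud (S = 101.5): V_ud = 1/1.09·[0.5200·42.1750 + 0.4800·0.0000] = 20.1202
Node dd (S = 49): V_dd = 1/1.09·[0.5200·0.0000 + 0.4800·0.0000] = 0.0000
Node u (S = 145): V_u = 1/1.09·[0.5200·113.9197 + 0.4800·20.1202] = 63.2073
Node d (S = 70): V_d = 1/1.09·[0.5200·20.1202 + 0.4800·0.0000] = 9.5986
Node 0 (S = 100): V_0 = 1/1.09·[0.5200·63.2073 + 0.4800·9.5986] = 34.3809

€34.38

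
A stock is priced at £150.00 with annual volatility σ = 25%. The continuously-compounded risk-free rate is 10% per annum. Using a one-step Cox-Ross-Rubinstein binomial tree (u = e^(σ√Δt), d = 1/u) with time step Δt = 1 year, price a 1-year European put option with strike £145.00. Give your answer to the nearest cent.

£9.03

CRR parameters: u = e^(σ√Δt) = e^(0.25·√1) = 1.2840, d = 1/u = 0.7788
Per-period rate: rΔt = 0.1·1 = 0.1, so R = e^0.1 = 1.1052
Risk-neutral probability p = (e^0.1 − 0.7788)/(1.2840 − 0.7788) = 0.3264/0.5052 = 0.6460
Terminal stock prices: S_u = 192.6, S_d = 116.8
Terminal payoffs (K − S): max(-47.6, 0) = 0, max(28.18, 0) = 28.18
Node 0 (S = 150): V_0 = e^(−0.1)·[0.6460·0.0000 + 0.3540·28.1799] = 9.0266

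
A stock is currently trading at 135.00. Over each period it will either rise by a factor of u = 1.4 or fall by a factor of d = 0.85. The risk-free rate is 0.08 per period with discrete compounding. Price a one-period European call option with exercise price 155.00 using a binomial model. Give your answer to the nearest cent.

Risk-neutral probability p = (1 + 0.08 − 0.85)/(1.4 − 0.85) = 0.2300/0.5500 = 0.4182
Terminal stock prices: S_u = 189, S_d = 114.8
Terminal payoffs (S − K): max(34, 0) = 34, max(-40.25, 0) = 0
Node 0 (S = 135): V_0 = 1/1.08·[0.4182·34.0000 + 0.5818·0.0000] = 13.1650

13.16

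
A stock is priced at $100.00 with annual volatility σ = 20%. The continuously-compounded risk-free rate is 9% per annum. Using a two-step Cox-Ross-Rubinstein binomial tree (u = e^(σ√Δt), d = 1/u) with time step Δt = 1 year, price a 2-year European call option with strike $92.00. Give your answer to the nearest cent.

CRR parameters: u = e^(σ√Δt) = e^(0.2·√1) = 1.2214, d = 1/u = 0.8187
Per-period rate: rΔt = 0.09·1 = 0.09, so R = e^0.09 = 1.0942
Risk-neutral probability p = (e^0.09 − 0.8187)/(1.2214 − 0.8187) = 0.2754/0.4027 = 0.6840
Terminal stock prices: S_uu = 149.2, S_ud = 100, S_dd = 67.03
Terminal payoffs (S − K): max(57.18, 0) = 57.18, max(8, 0) = 8, max(-24.97, 0) = 0
Node u (S = 122.1): V_u = e^(−0.09)·[0.6840·57.1825 + 0.3160·8.0000] = 38.0586
Node d (S = 81.87): V_d = e^(−0.09)·[0.6840·8.0000 + 0.3160·0.0000] = 5.0013
Node 0 (S = 100): V_0 = e^(−0.09)·[0.6840·38.0586 + 0.3160·5.0013] = 25.2371

$25.24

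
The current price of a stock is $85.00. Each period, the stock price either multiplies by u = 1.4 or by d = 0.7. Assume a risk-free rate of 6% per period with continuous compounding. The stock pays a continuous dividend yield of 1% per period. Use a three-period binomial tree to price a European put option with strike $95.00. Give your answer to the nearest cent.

$18.25

Per-period risk-free factor R = e^0.06 = 1.0618; dividend-adjusted growth = e^(0.06−0.01) = 1.0513.
Risk-neutral probability p = (1.0513 − 0.7)/(1.4 − 0.7) = 0.3513/0.7000 = 0.5018
Terminal stock prices: S_uuu = 233.2, S_uud = 116.6, S_udd = 58.31, S_ddd = 29.15
Terminal payoffs (K − S): max(-138.2, 0) = 0, max(-21.62, 0) = 0, max(36.69, 0) = 36.69, max(65.84, 0) = 65.84
Node uu (S = 166.6): V_uu = e^(−0.06)·[0.5018·0.0000 + 0.4982·0.0000] = 0.0000
Node ud (S = 83.3): V_ud = e^(−0.06)·[0.5018·0.0000 + 0.4982·36.6900] = 17.2139
Node dd (S = 41.65): V_dd = e^(−0.06)·[0.5018·36.6900 + 0.4982·65.8450] = 48.2321
Node u (S = 119): V_u = e^(−0.06)·[0.5018·0.0000 + 0.4982·17.2139] = 8.0763
Node d (S = 59.5): V_d = e^(−0.06)·[0.5018·17.2139 + 0.4982·48.2321] = 30.7643
Node 0 (S = 85): V_0 = e^(−0.06)·[0.5018·8.0763 + 0.4982·30.7643] = 18.2506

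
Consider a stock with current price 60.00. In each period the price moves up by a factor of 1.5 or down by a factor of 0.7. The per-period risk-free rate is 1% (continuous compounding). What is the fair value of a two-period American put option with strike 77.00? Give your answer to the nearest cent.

24.48

Risk-neutral probability p = (e^0.01 − 0.7)/(1.5 − 0.7) = 0.3101/0.8000 = 0.3876
Terminal stock prices: S_uu = 135, S_ud = 63, S_dd = 29.4
Terminal payoffs (K − S): max(-58, 0) = 0, max(14, 0) = 14, max(47.6, 0) = 47.6
Node u (S = 90): continuation = e^(−0.01)·[0.3876·0.0000 + 0.6124·14.0000] = 8.4888; exercise value = 0.0000 ≤ continuation, so V_u = 8.4888
Node d (S = 42): continuation = e^(−0.01)·[0.3876·14.0000 + 0.6124·47.6000] = 34.2338; exercise value = 35.0000 > continuation, so V_d = 35.0000 (exercise)
Node 0 (S = 60): continuation = e^(−0.01)·[0.3876·8.4888 + 0.6124·35.0000] = 24.4792; exercise value = 17.0000 ≤ continuation, so V_0 = 24.4792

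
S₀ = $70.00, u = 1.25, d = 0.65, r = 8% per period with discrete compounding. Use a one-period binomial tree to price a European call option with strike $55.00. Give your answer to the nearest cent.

$21.57

Risk-neutral probability p = (1 + 0.08 − 0.65)/(1.25 − 0.65) = 0.4300/0.6000 = 0.7167
Terminal stock prices: S_u = 87.5, S_d = 45.5
Terminal payoffs (S − K): max(32.5, 0) = 32.5, max(-9.5, 0) = 0
Node 0 (S = 70): V_0 = 1/1.08·[0.7167·32.5000 + 0.2833·0.0000] = 21.5664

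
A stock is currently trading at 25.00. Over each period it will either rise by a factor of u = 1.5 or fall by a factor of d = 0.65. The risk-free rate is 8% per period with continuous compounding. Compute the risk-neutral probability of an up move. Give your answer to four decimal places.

p = 0.5097

Risk-neutral probability p = (e^0.08 − 0.65)/(1.5 − 0.65) = 0.4333/0.8500 = 0.5097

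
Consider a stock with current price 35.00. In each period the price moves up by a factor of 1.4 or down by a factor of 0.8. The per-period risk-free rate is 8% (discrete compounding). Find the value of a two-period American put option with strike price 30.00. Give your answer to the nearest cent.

Risk-neutral probability p = (1 + 0.08 − 0.8)/(1.4 − 0.8) = 0.2800/0.6000 = 0.4667
Terminal stock prices: S_uu = 68.6, S_ud = 39.2, S_dd = 22.4
Terminal payoffs (K − S): max(-38.6, 0) = 0, max(-9.2, 0) = 0, max(7.6, 0) = 7.6
Node u (S = 49): continuation = 1/1.08·[0.4667·0.0000 + 0.5333·0.0000] = 0.0000; exercise value = 0.0000 ≤ continuation, so V_u = 0.0000
Node d (S = 28): continuation = 1/1.08·[0.4667·0.0000 + 0.5333·7.6000] = 3.7531; exercise value = 2.0000 ≤ continuation, so V_d = 3.7531
Node 0 (S = 35): continuation = 1/1.08·[0.4667·0.0000 + 0.5333·3.7531] = 1.8534; exercise value = 0.0000 ≤ continuation, so V_0 = 1.8534

1.85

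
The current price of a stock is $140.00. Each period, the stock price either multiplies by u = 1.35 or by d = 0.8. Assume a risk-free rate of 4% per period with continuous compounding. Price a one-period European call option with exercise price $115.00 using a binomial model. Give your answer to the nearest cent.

Risk-neutral probability p = (e^0.04 − 0.8)/(1.35 − 0.8) = 0.2408/0.5500 = 0.4378
Terminal stock prices: S_u = 189, S_d = 112
Terminal payoffs (S − K): max(74, 0) = 74, max(-3, 0) = 0
Node 0 (S = 140): V_0 = e^(−0.04)·[0.4378·74.0000 + 0.5622·0.0000] = 31.1296

$31.13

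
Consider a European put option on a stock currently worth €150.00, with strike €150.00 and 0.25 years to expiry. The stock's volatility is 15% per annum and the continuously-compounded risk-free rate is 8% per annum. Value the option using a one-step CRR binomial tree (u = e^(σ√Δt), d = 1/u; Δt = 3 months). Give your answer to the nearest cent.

CRR parameters: u = e^(σ√Δt) = e^(0.15·√0.25) = 1.0779, d = 1/u = 0.9277
Per-period rate: rΔt = 0.08·0.25 = 0.02, so R = e^0.02 = 1.0202
Risk-neutral probability p = (e^0.02 − 0.9277)/(1.0779 − 0.9277) = 0.0925/0.1501 = 0.6158
Terminal stock prices: S_u = 161.7, S_d = 139.2
Terminal payoffs (K − S): max(-11.68, 0) = 0, max(10.84, 0) = 10.84
Node 0 (S = 150): V_0 = e^(−0.02)·[0.6158·0.0000 + 0.3842·10.8385] = 4.0816

€4.08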